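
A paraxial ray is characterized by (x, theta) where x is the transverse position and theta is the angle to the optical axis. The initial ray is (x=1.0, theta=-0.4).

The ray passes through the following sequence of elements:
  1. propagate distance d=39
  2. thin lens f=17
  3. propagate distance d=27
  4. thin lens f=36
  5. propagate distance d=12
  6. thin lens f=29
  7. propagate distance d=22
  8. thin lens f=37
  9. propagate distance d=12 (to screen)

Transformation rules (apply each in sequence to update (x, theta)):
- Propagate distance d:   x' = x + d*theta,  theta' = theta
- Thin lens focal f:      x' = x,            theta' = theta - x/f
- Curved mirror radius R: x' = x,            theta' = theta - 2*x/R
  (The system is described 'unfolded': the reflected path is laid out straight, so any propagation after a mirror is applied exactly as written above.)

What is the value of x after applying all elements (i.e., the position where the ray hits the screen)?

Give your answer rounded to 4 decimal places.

Answer: 12.9661

Derivation:
Initial: x=1.0000 theta=-0.4000
After 1 (propagate distance d=39): x=-14.6000 theta=-0.4000
After 2 (thin lens f=17): x=-14.6000 theta=39/85 (≈0.4588)
After 3 (propagate distance d=27): x=-188/85 (≈-2.2118) theta=39/85 (≈0.4588)
After 4 (thin lens f=36): x=-188/85 (≈-2.2118) theta=398/765 (≈0.5203)
After 5 (propagate distance d=12): x=1028/255 (≈4.0314) theta=398/765 (≈0.5203)
After 6 (thin lens f=29): x=1028/255 (≈4.0314) theta=8458/22185 (≈0.3812)
After 7 (propagate distance d=22): x=275512/22185 (≈12.4188) theta=8458/22185 (≈0.3812)
After 8 (thin lens f=37): x=275512/22185 (≈12.4188) theta=734/16095 (≈0.0456)
After 9 (propagate distance d=12 (to screen)): x=10643152/820845 (≈12.9661) theta=734/16095 (≈0.0456)
Rounded to 4 decimal places: x = 12.9661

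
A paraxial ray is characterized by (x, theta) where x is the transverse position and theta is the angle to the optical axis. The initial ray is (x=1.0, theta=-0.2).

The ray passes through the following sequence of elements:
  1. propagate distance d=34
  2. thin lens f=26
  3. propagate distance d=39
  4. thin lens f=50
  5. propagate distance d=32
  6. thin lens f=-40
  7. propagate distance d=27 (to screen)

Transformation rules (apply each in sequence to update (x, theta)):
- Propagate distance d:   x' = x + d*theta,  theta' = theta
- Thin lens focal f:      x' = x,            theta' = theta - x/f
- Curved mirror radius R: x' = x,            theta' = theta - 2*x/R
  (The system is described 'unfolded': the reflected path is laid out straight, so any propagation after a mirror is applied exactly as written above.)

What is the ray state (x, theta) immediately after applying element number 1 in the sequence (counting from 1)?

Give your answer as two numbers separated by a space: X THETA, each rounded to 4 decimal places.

Answer: -5.8000 -0.2000

Derivation:
Initial: x=1.0000 theta=-0.2000
After 1 (propagate distance d=34): x=-5.8000 theta=-0.2000
Rounded to 4 decimal places: x = -5.8000, theta = -0.2000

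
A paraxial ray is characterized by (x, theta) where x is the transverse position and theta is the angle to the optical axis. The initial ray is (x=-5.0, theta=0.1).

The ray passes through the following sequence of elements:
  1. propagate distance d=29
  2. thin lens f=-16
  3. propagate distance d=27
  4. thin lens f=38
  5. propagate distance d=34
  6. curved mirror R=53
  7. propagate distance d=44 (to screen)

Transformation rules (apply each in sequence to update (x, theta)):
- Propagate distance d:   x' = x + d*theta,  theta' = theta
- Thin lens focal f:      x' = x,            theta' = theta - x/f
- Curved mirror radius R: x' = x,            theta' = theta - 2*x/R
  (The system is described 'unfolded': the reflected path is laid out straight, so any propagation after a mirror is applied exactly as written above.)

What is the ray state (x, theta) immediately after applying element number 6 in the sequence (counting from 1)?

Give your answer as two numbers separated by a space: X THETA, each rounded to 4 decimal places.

Initial: x=-5.0000 theta=0.1000
After 1 (propagate distance d=29): x=-2.1000 theta=0.1000
After 2 (thin lens f=-16): x=-2.1000 theta=-1/32 (≈-0.0313)
After 3 (propagate distance d=27): x=-471/160 (≈-2.9438) theta=-1/32 (≈-0.0313)
After 4 (thin lens f=38): x=-471/160 (≈-2.9438) theta=281/6080 (≈0.0462)
After 5 (propagate distance d=34): x=-1043/760 (≈-1.3724) theta=281/6080 (≈0.0462)
After 6 (curved mirror R=53): x=-1043/760 (≈-1.3724) theta=31581/322240 (≈0.0980)
Rounded to 4 decimal places: x = -1.3724, theta = 0.0980

Answer: -1.3724 0.0980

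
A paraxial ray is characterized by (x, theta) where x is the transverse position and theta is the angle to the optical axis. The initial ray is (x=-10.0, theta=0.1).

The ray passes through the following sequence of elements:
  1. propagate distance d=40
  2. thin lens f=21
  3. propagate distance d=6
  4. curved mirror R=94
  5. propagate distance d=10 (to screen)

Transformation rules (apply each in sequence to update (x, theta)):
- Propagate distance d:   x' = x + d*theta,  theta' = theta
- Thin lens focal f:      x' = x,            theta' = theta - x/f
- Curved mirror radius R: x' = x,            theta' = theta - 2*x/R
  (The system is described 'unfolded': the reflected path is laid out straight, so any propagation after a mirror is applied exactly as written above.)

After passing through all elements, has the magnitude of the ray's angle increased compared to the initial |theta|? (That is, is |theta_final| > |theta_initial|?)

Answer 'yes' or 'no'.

Initial: x=-10.0000 theta=0.1000
After 1 (propagate distance d=40): x=-6.0000 theta=0.1000
After 2 (thin lens f=21): x=-6.0000 theta=27/70 (≈0.3857)
After 3 (propagate distance d=6): x=-129/35 (≈-3.6857) theta=27/70 (≈0.3857)
After 4 (curved mirror R=94): x=-129/35 (≈-3.6857) theta=1527/3290 (≈0.4641)
After 5 (propagate distance d=10 (to screen)): x=1572/1645 (≈0.9556) theta=1527/3290 (≈0.4641)
|theta_initial|=0.1000 |theta_final|=1527/3290 (≈0.4641) -> increased

Answer: yes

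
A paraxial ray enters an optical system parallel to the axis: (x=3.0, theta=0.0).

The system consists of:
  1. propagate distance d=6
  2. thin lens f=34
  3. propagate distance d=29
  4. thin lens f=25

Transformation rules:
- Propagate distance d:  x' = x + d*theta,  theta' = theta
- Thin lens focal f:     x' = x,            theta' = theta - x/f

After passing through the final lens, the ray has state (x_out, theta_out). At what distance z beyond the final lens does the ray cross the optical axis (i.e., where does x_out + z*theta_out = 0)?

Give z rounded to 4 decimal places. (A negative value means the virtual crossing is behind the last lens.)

Answer: 4.1667

Derivation:
Initial: x=3.0000 theta=0.0000
After 1 (propagate distance d=6): x=3.0000 theta=0.0000
After 2 (thin lens f=34): x=3.0000 theta=-3/34 (≈-0.0882)
After 3 (propagate distance d=29): x=15/34 (≈0.4412) theta=-3/34 (≈-0.0882)
After 4 (thin lens f=25): x=15/34 (≈0.4412) theta=-9/85 (≈-0.1059)
z_focus = -x_out/theta_out = -(15/34)/(-9/85) = 25/6 ≈ 4.1667
Rounded to 4 decimal places: z = 4.1667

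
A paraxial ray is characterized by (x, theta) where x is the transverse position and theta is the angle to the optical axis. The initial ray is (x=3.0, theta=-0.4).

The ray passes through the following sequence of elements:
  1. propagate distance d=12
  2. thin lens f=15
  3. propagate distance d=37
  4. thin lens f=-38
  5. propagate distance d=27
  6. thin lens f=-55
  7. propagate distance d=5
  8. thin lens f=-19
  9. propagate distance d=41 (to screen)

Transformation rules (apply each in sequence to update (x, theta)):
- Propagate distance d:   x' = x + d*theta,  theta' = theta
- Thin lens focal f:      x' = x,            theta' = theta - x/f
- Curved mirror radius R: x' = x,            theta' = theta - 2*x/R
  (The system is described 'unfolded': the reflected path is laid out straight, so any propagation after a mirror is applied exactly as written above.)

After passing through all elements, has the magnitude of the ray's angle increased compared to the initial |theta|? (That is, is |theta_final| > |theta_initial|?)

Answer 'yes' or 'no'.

Initial: x=3.0000 theta=-0.4000
After 1 (propagate distance d=12): x=-1.8000 theta=-0.4000
After 2 (thin lens f=15): x=-1.8000 theta=-0.2800
After 3 (propagate distance d=37): x=-12.1600 theta=-0.2800
After 4 (thin lens f=-38): x=-12.1600 theta=-0.6000
After 5 (propagate distance d=27): x=-28.3600 theta=-0.6000
After 6 (thin lens f=-55): x=-28.3600 theta=-1534/1375 (≈-1.1156)
After 7 (propagate distance d=5): x=-9333/275 (≈-33.9382) theta=-1534/1375 (≈-1.1156)
After 8 (thin lens f=-19): x=-9333/275 (≈-33.9382) theta=-75811/26125 (≈-2.9019)
After 9 (propagate distance d=41 (to screen)): x=-3994886/26125 (≈-152.9143) theta=-75811/26125 (≈-2.9019)
|theta_initial|=0.4000 |theta_final|=75811/26125 (≈2.9019) -> increased

Answer: yes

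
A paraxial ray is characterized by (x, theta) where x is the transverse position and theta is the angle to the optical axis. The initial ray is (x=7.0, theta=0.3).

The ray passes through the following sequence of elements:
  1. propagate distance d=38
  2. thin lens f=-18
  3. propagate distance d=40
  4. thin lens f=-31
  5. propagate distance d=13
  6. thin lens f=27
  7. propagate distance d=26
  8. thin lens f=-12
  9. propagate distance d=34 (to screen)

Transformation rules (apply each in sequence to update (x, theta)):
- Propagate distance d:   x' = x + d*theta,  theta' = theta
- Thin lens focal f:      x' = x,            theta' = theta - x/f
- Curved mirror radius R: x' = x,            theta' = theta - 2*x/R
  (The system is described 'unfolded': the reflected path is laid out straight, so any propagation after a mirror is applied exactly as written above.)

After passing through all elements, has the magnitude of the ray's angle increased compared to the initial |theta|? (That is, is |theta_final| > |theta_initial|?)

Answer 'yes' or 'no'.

Answer: yes

Derivation:
Initial: x=7.0000 theta=0.3000
After 1 (propagate distance d=38): x=18.4000 theta=0.3000
After 2 (thin lens f=-18): x=18.4000 theta=119/90 (≈1.3222)
After 3 (propagate distance d=40): x=3208/45 (≈71.2889) theta=119/90 (≈1.3222)
After 4 (thin lens f=-31): x=3208/45 (≈71.2889) theta=2021/558 (≈3.6219)
After 5 (propagate distance d=13): x=110087/930 (≈118.3731) theta=2021/558 (≈3.6219)
After 6 (thin lens f=27): x=110087/930 (≈118.3731) theta=-9571/12555 (≈-0.7623)
After 7 (propagate distance d=26): x=2474657/25110 (≈98.5526) theta=-9571/12555 (≈-0.7623)
After 8 (thin lens f=-12): x=2474657/25110 (≈98.5526) theta=2244953/301320 (≈7.4504)
After 9 (propagate distance d=34 (to screen)): x=53012143/150660 (≈351.8661) theta=2244953/301320 (≈7.4504)
|theta_initial|=0.3000 |theta_final|=2244953/301320 (≈7.4504) -> increased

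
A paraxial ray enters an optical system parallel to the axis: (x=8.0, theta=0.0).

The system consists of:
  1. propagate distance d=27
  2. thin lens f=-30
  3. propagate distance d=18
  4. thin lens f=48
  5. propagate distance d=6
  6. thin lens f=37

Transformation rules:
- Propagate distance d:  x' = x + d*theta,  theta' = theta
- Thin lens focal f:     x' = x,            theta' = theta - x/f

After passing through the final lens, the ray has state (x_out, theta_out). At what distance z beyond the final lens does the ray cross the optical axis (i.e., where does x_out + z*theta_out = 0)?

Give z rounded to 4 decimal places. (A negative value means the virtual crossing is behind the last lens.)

Initial: x=8.0000 theta=0.0000
After 1 (propagate distance d=27): x=8.0000 theta=0.0000
After 2 (thin lens f=-30): x=8.0000 theta=4/15 (≈0.2667)
After 3 (propagate distance d=18): x=12.8000 theta=4/15 (≈0.2667)
After 4 (thin lens f=48): x=12.8000 theta=0.0000
After 5 (propagate distance d=6): x=12.8000 theta=0.0000
After 6 (thin lens f=37): x=12.8000 theta=-64/185 (≈-0.3459)
z_focus = -x_out/theta_out = -(12.8000)/(-64/185) = 37.0000
Rounded to 4 decimal places: z = 37.0000

Answer: 37.0000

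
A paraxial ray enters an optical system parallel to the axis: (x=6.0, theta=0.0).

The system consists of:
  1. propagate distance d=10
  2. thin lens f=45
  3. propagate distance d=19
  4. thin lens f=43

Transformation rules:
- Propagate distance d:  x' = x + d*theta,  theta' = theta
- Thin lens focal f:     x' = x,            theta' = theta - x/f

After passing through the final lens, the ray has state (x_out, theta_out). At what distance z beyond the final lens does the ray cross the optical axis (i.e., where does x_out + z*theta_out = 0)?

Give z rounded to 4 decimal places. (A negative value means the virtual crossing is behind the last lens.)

Answer: 16.2029

Derivation:
Initial: x=6.0000 theta=0.0000
After 1 (propagate distance d=10): x=6.0000 theta=0.0000
After 2 (thin lens f=45): x=6.0000 theta=-2/15 (≈-0.1333)
After 3 (propagate distance d=19): x=52/15 (≈3.4667) theta=-2/15 (≈-0.1333)
After 4 (thin lens f=43): x=52/15 (≈3.4667) theta=-46/215 (≈-0.2140)
z_focus = -x_out/theta_out = -(52/15)/(-46/215) = 1118/69 ≈ 16.2029
Rounded to 4 decimal places: z = 16.2029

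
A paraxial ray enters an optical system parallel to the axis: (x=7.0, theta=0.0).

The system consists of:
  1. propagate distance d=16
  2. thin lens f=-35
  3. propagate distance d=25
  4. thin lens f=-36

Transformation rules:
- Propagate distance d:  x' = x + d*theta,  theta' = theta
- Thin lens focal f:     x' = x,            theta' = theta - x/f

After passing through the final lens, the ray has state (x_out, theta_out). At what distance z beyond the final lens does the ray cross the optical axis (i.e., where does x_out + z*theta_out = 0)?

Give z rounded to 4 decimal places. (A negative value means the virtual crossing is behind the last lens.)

Initial: x=7.0000 theta=0.0000
After 1 (propagate distance d=16): x=7.0000 theta=0.0000
After 2 (thin lens f=-35): x=7.0000 theta=0.2000
After 3 (propagate distance d=25): x=12.0000 theta=0.2000
After 4 (thin lens f=-36): x=12.0000 theta=8/15 (≈0.5333)
z_focus = -x_out/theta_out = -(12.0000)/(8/15) = -22.5000
Rounded to 4 decimal places: z = -22.5000

Answer: -22.5000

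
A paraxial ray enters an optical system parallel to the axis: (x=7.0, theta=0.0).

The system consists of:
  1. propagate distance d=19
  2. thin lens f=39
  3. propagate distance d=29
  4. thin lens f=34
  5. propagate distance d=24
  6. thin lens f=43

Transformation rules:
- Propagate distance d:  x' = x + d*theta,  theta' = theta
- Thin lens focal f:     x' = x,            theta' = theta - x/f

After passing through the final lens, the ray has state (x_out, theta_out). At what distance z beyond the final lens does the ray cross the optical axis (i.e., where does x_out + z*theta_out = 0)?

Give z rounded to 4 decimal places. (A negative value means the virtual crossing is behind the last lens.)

Initial: x=7.0000 theta=0.0000
After 1 (propagate distance d=19): x=7.0000 theta=0.0000
After 2 (thin lens f=39): x=7.0000 theta=-7/39 (≈-0.1795)
After 3 (propagate distance d=29): x=70/39 (≈1.7949) theta=-7/39 (≈-0.1795)
After 4 (thin lens f=34): x=70/39 (≈1.7949) theta=-154/663 (≈-0.2323)
After 5 (propagate distance d=24): x=-2506/663 (≈-3.7798) theta=-154/663 (≈-0.2323)
After 6 (thin lens f=43): x=-2506/663 (≈-3.7798) theta=-1372/9503 (≈-0.1444)
z_focus = -x_out/theta_out = -(-2506/663)/(-1372/9503) = -7697/294 ≈ -26.1803
Rounded to 4 decimal places: z = -26.1803

Answer: -26.1803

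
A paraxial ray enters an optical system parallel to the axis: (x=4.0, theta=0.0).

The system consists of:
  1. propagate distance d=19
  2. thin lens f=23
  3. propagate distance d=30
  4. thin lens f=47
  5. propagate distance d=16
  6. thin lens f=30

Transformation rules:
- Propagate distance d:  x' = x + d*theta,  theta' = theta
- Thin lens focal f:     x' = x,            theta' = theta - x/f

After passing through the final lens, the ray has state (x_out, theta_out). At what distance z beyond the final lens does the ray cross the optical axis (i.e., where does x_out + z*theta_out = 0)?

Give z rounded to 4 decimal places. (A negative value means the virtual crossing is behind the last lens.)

Answer: -125.8442

Derivation:
Initial: x=4.0000 theta=0.0000
After 1 (propagate distance d=19): x=4.0000 theta=0.0000
After 2 (thin lens f=23): x=4.0000 theta=-4/23 (≈-0.1739)
After 3 (propagate distance d=30): x=-28/23 (≈-1.2174) theta=-4/23 (≈-0.1739)
After 4 (thin lens f=47): x=-28/23 (≈-1.2174) theta=-160/1081 (≈-0.1480)
After 5 (propagate distance d=16): x=-3876/1081 (≈-3.5856) theta=-160/1081 (≈-0.1480)
After 6 (thin lens f=30): x=-3876/1081 (≈-3.5856) theta=-154/5405 (≈-0.0285)
z_focus = -x_out/theta_out = -(-3876/1081)/(-154/5405) = -9690/77 ≈ -125.8442
Rounded to 4 decimal places: z = -125.8442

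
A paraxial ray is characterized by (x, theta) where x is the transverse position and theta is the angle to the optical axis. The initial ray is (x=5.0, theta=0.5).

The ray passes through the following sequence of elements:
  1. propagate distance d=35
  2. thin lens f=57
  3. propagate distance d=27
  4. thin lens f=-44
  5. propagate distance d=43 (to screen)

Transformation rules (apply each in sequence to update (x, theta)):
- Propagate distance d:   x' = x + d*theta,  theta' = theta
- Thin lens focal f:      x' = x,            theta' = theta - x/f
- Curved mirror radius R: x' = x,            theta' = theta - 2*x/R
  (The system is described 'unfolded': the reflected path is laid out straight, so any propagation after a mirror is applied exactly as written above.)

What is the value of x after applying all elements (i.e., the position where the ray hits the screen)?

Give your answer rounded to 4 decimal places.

Answer: 54.6346

Derivation:
Initial: x=5.0000 theta=0.5000
After 1 (propagate distance d=35): x=22.5000 theta=0.5000
After 2 (thin lens f=57): x=22.5000 theta=2/19 (≈0.1053)
After 3 (propagate distance d=27): x=963/38 (≈25.3421) theta=2/19 (≈0.1053)
After 4 (thin lens f=-44): x=963/38 (≈25.3421) theta=1139/1672 (≈0.6812)
After 5 (propagate distance d=43 (to screen)): x=91349/1672 (≈54.6346) theta=1139/1672 (≈0.6812)
Rounded to 4 decimal places: x = 54.6346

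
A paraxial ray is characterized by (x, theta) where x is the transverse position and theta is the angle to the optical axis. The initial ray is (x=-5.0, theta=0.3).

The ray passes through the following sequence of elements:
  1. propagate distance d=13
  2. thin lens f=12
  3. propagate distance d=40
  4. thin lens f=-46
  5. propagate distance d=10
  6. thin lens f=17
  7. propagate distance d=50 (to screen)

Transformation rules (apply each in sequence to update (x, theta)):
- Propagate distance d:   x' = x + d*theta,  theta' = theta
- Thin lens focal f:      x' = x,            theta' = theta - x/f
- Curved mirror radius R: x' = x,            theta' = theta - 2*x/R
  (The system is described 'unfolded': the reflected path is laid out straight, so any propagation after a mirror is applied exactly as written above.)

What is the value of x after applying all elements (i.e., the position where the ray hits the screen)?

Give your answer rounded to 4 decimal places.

Initial: x=-5.0000 theta=0.3000
After 1 (propagate distance d=13): x=-1.1000 theta=0.3000
After 2 (thin lens f=12): x=-1.1000 theta=47/120 (≈0.3917)
After 3 (propagate distance d=40): x=437/30 (≈14.5667) theta=47/120 (≈0.3917)
After 4 (thin lens f=-46): x=437/30 (≈14.5667) theta=17/24 (≈0.7083)
After 5 (propagate distance d=10): x=21.6500 theta=17/24 (≈0.7083)
After 6 (thin lens f=17): x=21.6500 theta=-1153/2040 (≈-0.5652)
After 7 (propagate distance d=50 (to screen)): x=-3371/510 (≈-6.6098) theta=-1153/2040 (≈-0.5652)
Rounded to 4 decimal places: x = -6.6098

Answer: -6.6098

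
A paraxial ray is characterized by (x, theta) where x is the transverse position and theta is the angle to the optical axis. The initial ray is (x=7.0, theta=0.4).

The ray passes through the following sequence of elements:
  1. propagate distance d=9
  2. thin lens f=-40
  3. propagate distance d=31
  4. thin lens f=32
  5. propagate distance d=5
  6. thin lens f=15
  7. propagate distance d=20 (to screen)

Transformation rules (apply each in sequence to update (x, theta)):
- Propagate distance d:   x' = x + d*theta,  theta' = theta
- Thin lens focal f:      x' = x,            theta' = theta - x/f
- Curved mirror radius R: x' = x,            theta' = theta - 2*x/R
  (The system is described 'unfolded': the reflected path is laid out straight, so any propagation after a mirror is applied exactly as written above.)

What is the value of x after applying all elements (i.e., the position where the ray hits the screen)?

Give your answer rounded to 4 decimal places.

Initial: x=7.0000 theta=0.4000
After 1 (propagate distance d=9): x=10.6000 theta=0.4000
After 2 (thin lens f=-40): x=10.6000 theta=0.6650
After 3 (propagate distance d=31): x=31.2150 theta=0.6650
After 4 (thin lens f=32): x=31.2150 theta=-1987/6400 (≈-0.3105)
After 5 (propagate distance d=5): x=189841/6400 (≈29.6627) theta=-1987/6400 (≈-0.3105)
After 6 (thin lens f=15): x=189841/6400 (≈29.6627) theta=-109823/48000 (≈-2.2880)
After 7 (propagate distance d=20 (to screen)): x=-309061/19200 (≈-16.0969) theta=-109823/48000 (≈-2.2880)
Rounded to 4 decimal places: x = -16.0969

Answer: -16.0969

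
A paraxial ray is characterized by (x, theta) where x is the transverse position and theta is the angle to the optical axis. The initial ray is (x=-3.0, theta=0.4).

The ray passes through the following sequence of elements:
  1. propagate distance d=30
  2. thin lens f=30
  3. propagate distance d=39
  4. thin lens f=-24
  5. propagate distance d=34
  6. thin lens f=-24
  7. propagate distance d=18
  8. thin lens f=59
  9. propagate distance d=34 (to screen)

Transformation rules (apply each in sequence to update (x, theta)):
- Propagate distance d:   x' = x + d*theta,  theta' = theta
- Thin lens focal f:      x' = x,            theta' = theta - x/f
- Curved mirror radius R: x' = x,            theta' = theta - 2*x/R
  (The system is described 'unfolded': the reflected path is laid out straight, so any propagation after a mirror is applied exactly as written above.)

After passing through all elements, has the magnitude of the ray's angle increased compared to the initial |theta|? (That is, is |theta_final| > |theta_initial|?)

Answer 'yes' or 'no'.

Answer: yes

Derivation:
Initial: x=-3.0000 theta=0.4000
After 1 (propagate distance d=30): x=9.0000 theta=0.4000
After 2 (thin lens f=30): x=9.0000 theta=0.1000
After 3 (propagate distance d=39): x=12.9000 theta=0.1000
After 4 (thin lens f=-24): x=12.9000 theta=0.6375
After 5 (propagate distance d=34): x=34.5750 theta=0.6375
After 6 (thin lens f=-24): x=34.5750 theta=133/64 (≈2.0781)
After 7 (propagate distance d=18): x=11517/160 (≈71.9813) theta=133/64 (≈2.0781)
After 8 (thin lens f=59): x=11517/160 (≈71.9813) theta=16201/18880 (≈0.8581)
After 9 (propagate distance d=34 (to screen)): x=23873/236 (≈101.1568) theta=16201/18880 (≈0.8581)
|theta_initial|=0.4000 |theta_final|=16201/18880 (≈0.8581) -> increased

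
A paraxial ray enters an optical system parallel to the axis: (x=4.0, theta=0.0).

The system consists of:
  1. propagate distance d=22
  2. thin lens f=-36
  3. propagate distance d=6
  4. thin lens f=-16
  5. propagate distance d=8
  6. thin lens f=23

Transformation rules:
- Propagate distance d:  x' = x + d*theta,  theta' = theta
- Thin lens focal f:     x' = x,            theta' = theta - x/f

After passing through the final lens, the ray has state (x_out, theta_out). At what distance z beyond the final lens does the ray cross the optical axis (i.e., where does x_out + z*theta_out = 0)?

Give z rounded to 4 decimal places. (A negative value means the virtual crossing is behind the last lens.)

Answer: -131.9596

Derivation:
Initial: x=4.0000 theta=0.0000
After 1 (propagate distance d=22): x=4.0000 theta=0.0000
After 2 (thin lens f=-36): x=4.0000 theta=1/9 (≈0.1111)
After 3 (propagate distance d=6): x=14/3 (≈4.6667) theta=1/9 (≈0.1111)
After 4 (thin lens f=-16): x=14/3 (≈4.6667) theta=29/72 (≈0.4028)
After 5 (propagate distance d=8): x=71/9 (≈7.8889) theta=29/72 (≈0.4028)
After 6 (thin lens f=23): x=71/9 (≈7.8889) theta=11/184 (≈0.0598)
z_focus = -x_out/theta_out = -(71/9)/(11/184) = -13064/99 ≈ -131.9596
Rounded to 4 decimal places: z = -131.9596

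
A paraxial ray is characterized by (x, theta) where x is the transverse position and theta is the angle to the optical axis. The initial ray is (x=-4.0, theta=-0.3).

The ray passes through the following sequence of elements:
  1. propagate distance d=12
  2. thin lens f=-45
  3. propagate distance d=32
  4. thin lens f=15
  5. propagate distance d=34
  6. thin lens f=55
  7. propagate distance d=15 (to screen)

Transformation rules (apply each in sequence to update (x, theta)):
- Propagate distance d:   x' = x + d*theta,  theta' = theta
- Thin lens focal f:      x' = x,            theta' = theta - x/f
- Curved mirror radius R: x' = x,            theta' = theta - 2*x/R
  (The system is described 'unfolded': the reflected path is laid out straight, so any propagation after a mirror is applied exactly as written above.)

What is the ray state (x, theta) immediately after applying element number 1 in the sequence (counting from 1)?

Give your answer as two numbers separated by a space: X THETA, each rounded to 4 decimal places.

Answer: -7.6000 -0.3000

Derivation:
Initial: x=-4.0000 theta=-0.3000
After 1 (propagate distance d=12): x=-7.6000 theta=-0.3000
Rounded to 4 decimal places: x = -7.6000, theta = -0.3000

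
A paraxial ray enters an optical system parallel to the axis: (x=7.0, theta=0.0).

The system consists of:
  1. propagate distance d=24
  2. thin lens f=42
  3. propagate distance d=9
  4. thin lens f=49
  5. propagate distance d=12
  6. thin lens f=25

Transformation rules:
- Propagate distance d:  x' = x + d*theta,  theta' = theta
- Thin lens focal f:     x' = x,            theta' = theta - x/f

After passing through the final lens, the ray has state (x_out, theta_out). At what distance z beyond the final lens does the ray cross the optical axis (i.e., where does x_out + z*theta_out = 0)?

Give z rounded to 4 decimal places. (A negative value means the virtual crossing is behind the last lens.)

Answer: 5.8982

Derivation:
Initial: x=7.0000 theta=0.0000
After 1 (propagate distance d=24): x=7.0000 theta=0.0000
After 2 (thin lens f=42): x=7.0000 theta=-1/6 (≈-0.1667)
After 3 (propagate distance d=9): x=5.5000 theta=-1/6 (≈-0.1667)
After 4 (thin lens f=49): x=5.5000 theta=-41/147 (≈-0.2789)
After 5 (propagate distance d=12): x=211/98 (≈2.1531) theta=-41/147 (≈-0.2789)
After 6 (thin lens f=25): x=211/98 (≈2.1531) theta=-2683/7350 (≈-0.3650)
z_focus = -x_out/theta_out = -(211/98)/(-2683/7350) = 15825/2683 ≈ 5.8982
Rounded to 4 decimal places: z = 5.8982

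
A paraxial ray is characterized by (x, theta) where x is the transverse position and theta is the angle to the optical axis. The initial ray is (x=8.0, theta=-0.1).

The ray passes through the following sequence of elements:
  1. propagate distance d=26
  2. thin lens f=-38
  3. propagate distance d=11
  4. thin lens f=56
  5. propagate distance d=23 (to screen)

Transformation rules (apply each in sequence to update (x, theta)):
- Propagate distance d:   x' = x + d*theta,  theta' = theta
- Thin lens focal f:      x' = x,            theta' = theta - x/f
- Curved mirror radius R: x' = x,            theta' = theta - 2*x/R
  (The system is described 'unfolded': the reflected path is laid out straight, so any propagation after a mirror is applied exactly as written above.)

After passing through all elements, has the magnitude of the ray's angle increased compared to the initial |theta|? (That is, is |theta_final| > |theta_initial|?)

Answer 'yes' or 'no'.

Answer: no

Derivation:
Initial: x=8.0000 theta=-0.1000
After 1 (propagate distance d=26): x=5.4000 theta=-0.1000
After 2 (thin lens f=-38): x=5.4000 theta=4/95 (≈0.0421)
After 3 (propagate distance d=11): x=557/95 (≈5.8632) theta=4/95 (≈0.0421)
After 4 (thin lens f=56): x=557/95 (≈5.8632) theta=-333/5320 (≈-0.0626)
After 5 (propagate distance d=23 (to screen)): x=23533/5320 (≈4.4235) theta=-333/5320 (≈-0.0626)
|theta_initial|=0.1000 |theta_final|=333/5320 (≈0.0626) -> not increased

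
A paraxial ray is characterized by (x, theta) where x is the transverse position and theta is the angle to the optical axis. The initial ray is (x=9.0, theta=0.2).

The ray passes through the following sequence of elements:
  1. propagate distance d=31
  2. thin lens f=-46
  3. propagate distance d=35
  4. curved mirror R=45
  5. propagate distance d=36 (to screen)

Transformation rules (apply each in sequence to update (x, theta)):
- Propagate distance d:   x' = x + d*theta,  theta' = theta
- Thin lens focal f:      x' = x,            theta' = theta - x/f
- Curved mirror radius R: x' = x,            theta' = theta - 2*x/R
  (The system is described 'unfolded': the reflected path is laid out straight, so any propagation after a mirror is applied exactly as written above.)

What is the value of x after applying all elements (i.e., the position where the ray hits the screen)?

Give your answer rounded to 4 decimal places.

Initial: x=9.0000 theta=0.2000
After 1 (propagate distance d=31): x=15.2000 theta=0.2000
After 2 (thin lens f=-46): x=15.2000 theta=61/115 (≈0.5304)
After 3 (propagate distance d=35): x=3883/115 (≈33.7652) theta=61/115 (≈0.5304)
After 4 (curved mirror R=45): x=3883/115 (≈33.7652) theta=-5021/5175 (≈-0.9702)
After 5 (propagate distance d=36 (to screen)): x=-669/575 (≈-1.1635) theta=-5021/5175 (≈-0.9702)
Rounded to 4 decimal places: x = -1.1635

Answer: -1.1635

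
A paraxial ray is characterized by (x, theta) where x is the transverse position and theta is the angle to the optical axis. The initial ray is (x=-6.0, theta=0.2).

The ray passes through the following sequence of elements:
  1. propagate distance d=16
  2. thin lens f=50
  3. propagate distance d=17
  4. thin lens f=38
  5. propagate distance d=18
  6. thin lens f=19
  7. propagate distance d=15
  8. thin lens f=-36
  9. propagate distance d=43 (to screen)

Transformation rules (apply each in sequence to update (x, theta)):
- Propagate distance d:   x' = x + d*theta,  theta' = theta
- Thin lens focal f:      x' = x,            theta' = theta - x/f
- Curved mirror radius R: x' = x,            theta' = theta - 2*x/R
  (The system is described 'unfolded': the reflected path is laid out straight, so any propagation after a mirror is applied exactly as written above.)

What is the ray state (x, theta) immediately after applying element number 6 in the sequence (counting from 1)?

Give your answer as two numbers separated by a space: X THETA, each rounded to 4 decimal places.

Initial: x=-6.0000 theta=0.2000
After 1 (propagate distance d=16): x=-2.8000 theta=0.2000
After 2 (thin lens f=50): x=-2.8000 theta=0.2560
After 3 (propagate distance d=17): x=1.5520 theta=0.2560
After 4 (thin lens f=38): x=1.5520 theta=511/2375 (≈0.2152)
After 5 (propagate distance d=18): x=12884/2375 (≈5.4248) theta=511/2375 (≈0.2152)
After 6 (thin lens f=19): x=12884/2375 (≈5.4248) theta=-127/1805 (≈-0.0704)
Rounded to 4 decimal places: x = 5.4248, theta = -0.0704

Answer: 5.4248 -0.0704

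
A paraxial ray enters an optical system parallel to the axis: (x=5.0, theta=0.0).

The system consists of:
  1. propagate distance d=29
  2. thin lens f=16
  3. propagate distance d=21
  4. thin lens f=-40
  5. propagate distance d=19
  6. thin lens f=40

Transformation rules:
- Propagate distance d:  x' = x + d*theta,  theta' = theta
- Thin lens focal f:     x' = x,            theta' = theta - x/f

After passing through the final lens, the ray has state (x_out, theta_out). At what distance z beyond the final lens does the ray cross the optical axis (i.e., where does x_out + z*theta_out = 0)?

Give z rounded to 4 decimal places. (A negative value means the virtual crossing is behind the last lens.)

Initial: x=5.0000 theta=0.0000
After 1 (propagate distance d=29): x=5.0000 theta=0.0000
After 2 (thin lens f=16): x=5.0000 theta=-0.3125
After 3 (propagate distance d=21): x=-1.5625 theta=-0.3125
After 4 (thin lens f=-40): x=-1.5625 theta=-45/128 (≈-0.3516)
After 5 (propagate distance d=19): x=-1055/128 (≈-8.2422) theta=-45/128 (≈-0.3516)
After 6 (thin lens f=40): x=-1055/128 (≈-8.2422) theta=-149/1024 (≈-0.1455)
z_focus = -x_out/theta_out = -(-1055/128)/(-149/1024) = -8440/149 ≈ -56.6443
Rounded to 4 decimal places: z = -56.6443

Answer: -56.6443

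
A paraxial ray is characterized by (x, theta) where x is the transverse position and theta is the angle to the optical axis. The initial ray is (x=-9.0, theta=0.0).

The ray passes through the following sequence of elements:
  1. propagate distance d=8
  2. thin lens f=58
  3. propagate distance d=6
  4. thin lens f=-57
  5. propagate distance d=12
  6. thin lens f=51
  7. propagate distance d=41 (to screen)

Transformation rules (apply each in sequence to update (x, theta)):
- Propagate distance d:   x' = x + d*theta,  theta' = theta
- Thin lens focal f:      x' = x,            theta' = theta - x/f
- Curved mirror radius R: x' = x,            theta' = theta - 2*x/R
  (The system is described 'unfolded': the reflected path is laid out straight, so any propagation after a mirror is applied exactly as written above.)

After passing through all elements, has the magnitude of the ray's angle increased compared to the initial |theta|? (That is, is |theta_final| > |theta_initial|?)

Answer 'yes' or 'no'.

Initial: x=-9.0000 theta=0.0000
After 1 (propagate distance d=8): x=-9.0000 theta=0.0000
After 2 (thin lens f=58): x=-9.0000 theta=9/58 (≈0.1552)
After 3 (propagate distance d=6): x=-234/29 (≈-8.0690) theta=9/58 (≈0.1552)
After 4 (thin lens f=-57): x=-234/29 (≈-8.0690) theta=15/1102 (≈0.0136)
After 5 (propagate distance d=12): x=-4356/551 (≈-7.9056) theta=15/1102 (≈0.0136)
After 6 (thin lens f=51): x=-4356/551 (≈-7.9056) theta=3159/18734 (≈0.1686)
After 7 (propagate distance d=41 (to screen)): x=-18585/18734 (≈-0.9920) theta=3159/18734 (≈0.1686)
|theta_initial|=0.0000 |theta_final|=3159/18734 (≈0.1686) -> increased

Answer: yes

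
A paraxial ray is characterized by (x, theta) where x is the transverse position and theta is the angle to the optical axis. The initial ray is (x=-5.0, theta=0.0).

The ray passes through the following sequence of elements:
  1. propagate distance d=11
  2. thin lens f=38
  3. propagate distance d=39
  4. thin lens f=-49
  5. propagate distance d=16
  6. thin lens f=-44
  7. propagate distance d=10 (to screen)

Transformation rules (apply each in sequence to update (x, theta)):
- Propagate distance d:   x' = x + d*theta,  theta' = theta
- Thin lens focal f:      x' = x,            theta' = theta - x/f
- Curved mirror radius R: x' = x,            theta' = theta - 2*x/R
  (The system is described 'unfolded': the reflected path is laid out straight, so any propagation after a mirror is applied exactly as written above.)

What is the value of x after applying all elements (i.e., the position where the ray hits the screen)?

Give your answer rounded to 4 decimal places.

Answer: 4.1406

Derivation:
Initial: x=-5.0000 theta=0.0000
After 1 (propagate distance d=11): x=-5.0000 theta=0.0000
After 2 (thin lens f=38): x=-5.0000 theta=5/38 (≈0.1316)
After 3 (propagate distance d=39): x=5/38 (≈0.1316) theta=5/38 (≈0.1316)
After 4 (thin lens f=-49): x=5/38 (≈0.1316) theta=125/931 (≈0.1343)
After 5 (propagate distance d=16): x=4245/1862 (≈2.2798) theta=125/931 (≈0.1343)
After 6 (thin lens f=-44): x=4245/1862 (≈2.2798) theta=15245/81928 (≈0.1861)
After 7 (propagate distance d=10 (to screen)): x=169615/40964 (≈4.1406) theta=15245/81928 (≈0.1861)
Rounded to 4 decimal places: x = 4.1406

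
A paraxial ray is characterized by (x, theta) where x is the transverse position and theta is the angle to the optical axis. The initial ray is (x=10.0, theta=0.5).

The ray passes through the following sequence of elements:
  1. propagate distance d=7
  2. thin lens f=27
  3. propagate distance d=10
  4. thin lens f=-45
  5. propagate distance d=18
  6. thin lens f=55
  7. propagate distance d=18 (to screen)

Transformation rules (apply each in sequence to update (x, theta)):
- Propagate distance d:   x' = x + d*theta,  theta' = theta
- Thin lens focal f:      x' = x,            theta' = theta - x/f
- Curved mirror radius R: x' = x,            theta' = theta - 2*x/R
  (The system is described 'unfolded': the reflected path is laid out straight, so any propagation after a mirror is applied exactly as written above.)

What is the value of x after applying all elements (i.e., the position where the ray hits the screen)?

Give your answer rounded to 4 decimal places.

Answer: 18.1145

Derivation:
Initial: x=10.0000 theta=0.5000
After 1 (propagate distance d=7): x=13.5000 theta=0.5000
After 2 (thin lens f=27): x=13.5000 theta=0.0000
After 3 (propagate distance d=10): x=13.5000 theta=0.0000
After 4 (thin lens f=-45): x=13.5000 theta=0.3000
After 5 (propagate distance d=18): x=18.9000 theta=0.3000
After 6 (thin lens f=55): x=18.9000 theta=-12/275 (≈-0.0436)
After 7 (propagate distance d=18 (to screen)): x=9963/550 (≈18.1145) theta=-12/275 (≈-0.0436)
Rounded to 4 decimal places: x = 18.1145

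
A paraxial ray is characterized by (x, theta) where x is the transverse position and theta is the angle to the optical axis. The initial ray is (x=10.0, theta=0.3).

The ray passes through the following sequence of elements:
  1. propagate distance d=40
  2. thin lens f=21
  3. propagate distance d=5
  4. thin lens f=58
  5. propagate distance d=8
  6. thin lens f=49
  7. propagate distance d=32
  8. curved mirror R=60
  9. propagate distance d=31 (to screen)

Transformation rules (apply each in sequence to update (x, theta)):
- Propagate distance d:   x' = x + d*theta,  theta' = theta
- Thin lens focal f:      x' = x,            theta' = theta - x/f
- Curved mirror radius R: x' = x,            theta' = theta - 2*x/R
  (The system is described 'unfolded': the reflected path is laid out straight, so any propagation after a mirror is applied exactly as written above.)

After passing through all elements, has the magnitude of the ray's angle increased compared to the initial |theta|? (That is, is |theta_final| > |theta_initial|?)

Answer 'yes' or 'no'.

Answer: no

Derivation:
Initial: x=10.0000 theta=0.3000
After 1 (propagate distance d=40): x=22.0000 theta=0.3000
After 2 (thin lens f=21): x=22.0000 theta=-157/210 (≈-0.7476)
After 3 (propagate distance d=5): x=767/42 (≈18.2619) theta=-157/210 (≈-0.7476)
After 4 (thin lens f=58): x=767/42 (≈18.2619) theta=-12941/12180 (≈-1.0625)
After 5 (propagate distance d=8): x=2831/290 (≈9.7621) theta=-12941/12180 (≈-1.0625)
After 6 (thin lens f=49): x=2831/290 (≈9.7621) theta=-107573/85260 (≈-1.2617)
After 7 (propagate distance d=32): x=-1305011/42630 (≈-30.6125) theta=-107573/85260 (≈-1.2617)
After 8 (curved mirror R=60): x=-1305011/42630 (≈-30.6125) theta=-77146/319725 (≈-0.2413)
After 9 (propagate distance d=31 (to screen)): x=-24358217/639450 (≈-38.0924) theta=-77146/319725 (≈-0.2413)
|theta_initial|=0.3000 |theta_final|=77146/319725 (≈0.2413) -> not increased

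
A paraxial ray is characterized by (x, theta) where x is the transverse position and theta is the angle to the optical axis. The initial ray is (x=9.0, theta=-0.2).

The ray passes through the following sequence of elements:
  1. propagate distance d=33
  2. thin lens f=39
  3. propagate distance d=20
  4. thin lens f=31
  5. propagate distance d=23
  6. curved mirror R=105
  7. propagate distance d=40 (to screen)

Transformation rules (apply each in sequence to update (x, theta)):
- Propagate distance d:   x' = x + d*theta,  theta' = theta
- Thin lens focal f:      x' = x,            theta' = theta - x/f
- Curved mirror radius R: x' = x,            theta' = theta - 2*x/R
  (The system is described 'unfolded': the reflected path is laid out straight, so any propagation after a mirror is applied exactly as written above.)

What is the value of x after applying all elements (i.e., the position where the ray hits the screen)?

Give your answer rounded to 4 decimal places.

Answer: -8.4151

Derivation:
Initial: x=9.0000 theta=-0.2000
After 1 (propagate distance d=33): x=2.4000 theta=-0.2000
After 2 (thin lens f=39): x=2.4000 theta=-17/65 (≈-0.2615)
After 3 (propagate distance d=20): x=-184/65 (≈-2.8308) theta=-17/65 (≈-0.2615)
After 4 (thin lens f=31): x=-184/65 (≈-2.8308) theta=-343/2015 (≈-0.1702)
After 5 (propagate distance d=23): x=-13593/2015 (≈-6.7459) theta=-343/2015 (≈-0.1702)
After 6 (curved mirror R=105): x=-13593/2015 (≈-6.7459) theta=-2943/70525 (≈-0.0417)
After 7 (propagate distance d=40 (to screen)): x=-23739/2821 (≈-8.4151) theta=-2943/70525 (≈-0.0417)
Rounded to 4 decimal places: x = -8.4151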